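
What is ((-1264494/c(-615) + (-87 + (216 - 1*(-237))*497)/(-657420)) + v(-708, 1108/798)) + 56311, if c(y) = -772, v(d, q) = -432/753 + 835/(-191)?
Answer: 29371895293768399/506904403205 ≈ 57944.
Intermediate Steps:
v(d, q) = -237089/47941 (v(d, q) = -432*1/753 + 835*(-1/191) = -144/251 - 835/191 = -237089/47941)
((-1264494/c(-615) + (-87 + (216 - 1*(-237))*497)/(-657420)) + v(-708, 1108/798)) + 56311 = ((-1264494/(-772) + (-87 + (216 - 1*(-237))*497)/(-657420)) - 237089/47941) + 56311 = ((-1264494*(-1/772) + (-87 + (216 + 237)*497)*(-1/657420)) - 237089/47941) + 56311 = ((632247/386 + (-87 + 453*497)*(-1/657420)) - 237089/47941) + 56311 = ((632247/386 + (-87 + 225141)*(-1/657420)) - 237089/47941) + 56311 = ((632247/386 + 225054*(-1/657420)) - 237089/47941) + 56311 = ((632247/386 - 37509/109570) - 237089/47941) + 56311 = (17315206329/10573505 - 237089/47941) + 56311 = 827601444891644/506904403205 + 56311 = 29371895293768399/506904403205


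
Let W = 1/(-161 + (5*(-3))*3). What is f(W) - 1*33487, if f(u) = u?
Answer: -6898323/206 ≈ -33487.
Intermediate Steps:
W = -1/206 (W = 1/(-161 - 15*3) = 1/(-161 - 45) = 1/(-206) = -1/206 ≈ -0.0048544)
f(W) - 1*33487 = -1/206 - 1*33487 = -1/206 - 33487 = -6898323/206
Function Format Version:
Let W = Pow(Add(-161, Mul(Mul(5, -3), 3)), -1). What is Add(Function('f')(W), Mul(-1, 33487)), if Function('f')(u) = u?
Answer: Rational(-6898323, 206) ≈ -33487.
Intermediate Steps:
W = Rational(-1, 206) (W = Pow(Add(-161, Mul(-15, 3)), -1) = Pow(Add(-161, -45), -1) = Pow(-206, -1) = Rational(-1, 206) ≈ -0.0048544)
Add(Function('f')(W), Mul(-1, 33487)) = Add(Rational(-1, 206), Mul(-1, 33487)) = Add(Rational(-1, 206), -33487) = Rational(-6898323, 206)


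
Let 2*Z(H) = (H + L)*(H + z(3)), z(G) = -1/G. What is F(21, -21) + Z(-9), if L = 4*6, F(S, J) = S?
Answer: -49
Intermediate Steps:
L = 24
Z(H) = (24 + H)*(-⅓ + H)/2 (Z(H) = ((H + 24)*(H - 1/3))/2 = ((24 + H)*(H - 1*⅓))/2 = ((24 + H)*(H - ⅓))/2 = ((24 + H)*(-⅓ + H))/2 = (24 + H)*(-⅓ + H)/2)
F(21, -21) + Z(-9) = 21 + (-4 + (½)*(-9)² + (71/6)*(-9)) = 21 + (-4 + (½)*81 - 213/2) = 21 + (-4 + 81/2 - 213/2) = 21 - 70 = -49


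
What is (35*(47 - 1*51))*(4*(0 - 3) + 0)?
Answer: 1680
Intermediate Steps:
(35*(47 - 1*51))*(4*(0 - 3) + 0) = (35*(47 - 51))*(4*(-3) + 0) = (35*(-4))*(-12 + 0) = -140*(-12) = 1680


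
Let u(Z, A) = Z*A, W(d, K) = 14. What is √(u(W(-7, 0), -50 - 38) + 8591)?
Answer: √7359 ≈ 85.785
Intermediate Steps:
u(Z, A) = A*Z
√(u(W(-7, 0), -50 - 38) + 8591) = √((-50 - 38)*14 + 8591) = √(-88*14 + 8591) = √(-1232 + 8591) = √7359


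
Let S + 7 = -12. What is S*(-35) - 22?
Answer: 643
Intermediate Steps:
S = -19 (S = -7 - 12 = -19)
S*(-35) - 22 = -19*(-35) - 22 = 665 - 22 = 643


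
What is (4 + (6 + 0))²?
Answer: 100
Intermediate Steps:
(4 + (6 + 0))² = (4 + 6)² = 10² = 100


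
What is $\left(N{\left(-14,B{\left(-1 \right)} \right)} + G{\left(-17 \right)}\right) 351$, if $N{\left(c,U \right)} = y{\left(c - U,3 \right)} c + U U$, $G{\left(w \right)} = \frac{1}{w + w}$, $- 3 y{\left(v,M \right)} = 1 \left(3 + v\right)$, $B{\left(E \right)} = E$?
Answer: $- \frac{545337}{34} \approx -16039.0$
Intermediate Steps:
$y{\left(v,M \right)} = -1 - \frac{v}{3}$ ($y{\left(v,M \right)} = - \frac{1 \left(3 + v\right)}{3} = - \frac{3 + v}{3} = -1 - \frac{v}{3}$)
$G{\left(w \right)} = \frac{1}{2 w}$
$N{\left(c,U \right)} = U^{2} + c \left(-1 - \frac{c}{3} + \frac{U}{3}\right)$ ($N{\left(c,U \right)} = \left(-1 - \frac{c - U}{3}\right) c + U U = \left(-1 + \left(- \frac{c}{3} + \frac{U}{3}\right)\right) c + U^{2} = \left(-1 - \frac{c}{3} + \frac{U}{3}\right) c + U^{2} = c \left(-1 - \frac{c}{3} + \frac{U}{3}\right) + U^{2} = U^{2} + c \left(-1 - \frac{c}{3} + \frac{U}{3}\right)$)
$\left(N{\left(-14,B{\left(-1 \right)} \right)} + G{\left(-17 \right)}\right) 351 = \left(\left(\left(-1\right)^{2} + \frac{1}{3} \left(-14\right) \left(-3 - 1 - -14\right)\right) + \frac{1}{2 \left(-17\right)}\right) 351 = \left(\left(1 + \frac{1}{3} \left(-14\right) \left(-3 - 1 + 14\right)\right) + \frac{1}{2} \left(- \frac{1}{17}\right)\right) 351 = \left(\left(1 + \frac{1}{3} \left(-14\right) 10\right) - \frac{1}{34}\right) 351 = \left(\left(1 - \frac{140}{3}\right) - \frac{1}{34}\right) 351 = \left(- \frac{137}{3} - \frac{1}{34}\right) 351 = \left(- \frac{4661}{102}\right) 351 = - \frac{545337}{34}$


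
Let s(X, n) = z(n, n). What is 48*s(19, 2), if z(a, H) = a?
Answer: 96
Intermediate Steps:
s(X, n) = n
48*s(19, 2) = 48*2 = 96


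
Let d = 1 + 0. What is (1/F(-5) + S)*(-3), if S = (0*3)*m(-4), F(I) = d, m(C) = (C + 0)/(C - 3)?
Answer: -3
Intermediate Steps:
m(C) = C/(-3 + C)
d = 1
F(I) = 1
S = 0 (S = (0*3)*(-4/(-3 - 4)) = 0*(-4/(-7)) = 0*(-4*(-⅐)) = 0*(4/7) = 0)
(1/F(-5) + S)*(-3) = (1/1 + 0)*(-3) = (1 + 0)*(-3) = 1*(-3) = -3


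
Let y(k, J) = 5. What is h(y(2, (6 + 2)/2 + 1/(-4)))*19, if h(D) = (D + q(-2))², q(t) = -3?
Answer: 76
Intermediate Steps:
h(D) = (-3 + D)² (h(D) = (D - 3)² = (-3 + D)²)
h(y(2, (6 + 2)/2 + 1/(-4)))*19 = (-3 + 5)²*19 = 2²*19 = 4*19 = 76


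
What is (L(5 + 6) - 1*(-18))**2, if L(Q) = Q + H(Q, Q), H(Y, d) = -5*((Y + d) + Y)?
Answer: 18496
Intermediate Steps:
H(Y, d) = -10*Y - 5*d (H(Y, d) = -5*(d + 2*Y) = -10*Y - 5*d)
L(Q) = -14*Q (L(Q) = Q + (-10*Q - 5*Q) = Q - 15*Q = -14*Q)
(L(5 + 6) - 1*(-18))**2 = (-14*(5 + 6) - 1*(-18))**2 = (-14*11 + 18)**2 = (-154 + 18)**2 = (-136)**2 = 18496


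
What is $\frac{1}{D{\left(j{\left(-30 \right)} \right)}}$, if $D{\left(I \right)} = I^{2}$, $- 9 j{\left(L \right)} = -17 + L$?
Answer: $\frac{81}{2209} \approx 0.036668$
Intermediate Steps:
$j{\left(L \right)} = \frac{17}{9} - \frac{L}{9}$ ($j{\left(L \right)} = - \frac{-17 + L}{9} = \frac{17}{9} - \frac{L}{9}$)
$\frac{1}{D{\left(j{\left(-30 \right)} \right)}} = \frac{1}{\left(\frac{17}{9} - - \frac{10}{3}\right)^{2}} = \frac{1}{\left(\frac{17}{9} + \frac{10}{3}\right)^{2}} = \frac{1}{\left(\frac{47}{9}\right)^{2}} = \frac{1}{\frac{2209}{81}} = \frac{81}{2209}$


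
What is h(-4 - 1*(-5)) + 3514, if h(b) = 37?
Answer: 3551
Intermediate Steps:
h(-4 - 1*(-5)) + 3514 = 37 + 3514 = 3551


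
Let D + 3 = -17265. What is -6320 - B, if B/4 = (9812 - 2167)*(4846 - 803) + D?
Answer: -123572188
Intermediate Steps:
D = -17268 (D = -3 - 17265 = -17268)
B = 123565868 (B = 4*((9812 - 2167)*(4846 - 803) - 17268) = 4*(7645*4043 - 17268) = 4*(30908735 - 17268) = 4*30891467 = 123565868)
-6320 - B = -6320 - 1*123565868 = -6320 - 123565868 = -123572188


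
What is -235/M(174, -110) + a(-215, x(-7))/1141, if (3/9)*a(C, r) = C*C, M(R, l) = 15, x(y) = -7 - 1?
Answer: 362398/3423 ≈ 105.87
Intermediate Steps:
x(y) = -8
a(C, r) = 3*C² (a(C, r) = 3*(C*C) = 3*C²)
-235/M(174, -110) + a(-215, x(-7))/1141 = -235/15 + (3*(-215)²)/1141 = -235*1/15 + (3*46225)*(1/1141) = -47/3 + 138675*(1/1141) = -47/3 + 138675/1141 = 362398/3423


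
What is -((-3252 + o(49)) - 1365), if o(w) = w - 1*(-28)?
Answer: 4540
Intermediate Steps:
o(w) = 28 + w (o(w) = w + 28 = 28 + w)
-((-3252 + o(49)) - 1365) = -((-3252 + (28 + 49)) - 1365) = -((-3252 + 77) - 1365) = -(-3175 - 1365) = -1*(-4540) = 4540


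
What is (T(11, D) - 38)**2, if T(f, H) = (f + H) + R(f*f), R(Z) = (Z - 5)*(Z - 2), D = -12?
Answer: 189475225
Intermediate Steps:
R(Z) = (-5 + Z)*(-2 + Z)
T(f, H) = 10 + H + f + f**4 - 7*f**2 (T(f, H) = (f + H) + (10 + (f*f)**2 - 7*f*f) = (H + f) + (10 + (f**2)**2 - 7*f**2) = (H + f) + (10 + f**4 - 7*f**2) = 10 + H + f + f**4 - 7*f**2)
(T(11, D) - 38)**2 = ((10 - 12 + 11 + 11**4 - 7*11**2) - 38)**2 = ((10 - 12 + 11 + 14641 - 7*121) - 38)**2 = ((10 - 12 + 11 + 14641 - 847) - 38)**2 = (13803 - 38)**2 = 13765**2 = 189475225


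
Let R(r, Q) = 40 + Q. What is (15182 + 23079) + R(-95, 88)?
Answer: 38389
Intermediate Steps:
(15182 + 23079) + R(-95, 88) = (15182 + 23079) + (40 + 88) = 38261 + 128 = 38389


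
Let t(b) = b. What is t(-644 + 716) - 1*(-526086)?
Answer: 526158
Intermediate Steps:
t(-644 + 716) - 1*(-526086) = (-644 + 716) - 1*(-526086) = 72 + 526086 = 526158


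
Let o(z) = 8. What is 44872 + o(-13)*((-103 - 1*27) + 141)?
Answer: 44960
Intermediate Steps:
44872 + o(-13)*((-103 - 1*27) + 141) = 44872 + 8*((-103 - 1*27) + 141) = 44872 + 8*((-103 - 27) + 141) = 44872 + 8*(-130 + 141) = 44872 + 8*11 = 44872 + 88 = 44960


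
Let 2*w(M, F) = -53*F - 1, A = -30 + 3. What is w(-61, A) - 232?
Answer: 483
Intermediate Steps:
A = -27
w(M, F) = -½ - 53*F/2 (w(M, F) = (-53*F - 1)/2 = (-1 - 53*F)/2 = -½ - 53*F/2)
w(-61, A) - 232 = (-½ - 53/2*(-27)) - 232 = (-½ + 1431/2) - 232 = 715 - 232 = 483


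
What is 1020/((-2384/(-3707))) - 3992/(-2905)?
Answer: 2748432157/1731380 ≈ 1587.4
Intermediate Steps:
1020/((-2384/(-3707))) - 3992/(-2905) = 1020/((-2384*(-1/3707))) - 3992*(-1/2905) = 1020/(2384/3707) + 3992/2905 = 1020*(3707/2384) + 3992/2905 = 945285/596 + 3992/2905 = 2748432157/1731380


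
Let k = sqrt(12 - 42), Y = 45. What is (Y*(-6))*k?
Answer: -270*I*sqrt(30) ≈ -1478.9*I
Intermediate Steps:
k = I*sqrt(30) (k = sqrt(-30) = I*sqrt(30) ≈ 5.4772*I)
(Y*(-6))*k = (45*(-6))*(I*sqrt(30)) = -270*I*sqrt(30)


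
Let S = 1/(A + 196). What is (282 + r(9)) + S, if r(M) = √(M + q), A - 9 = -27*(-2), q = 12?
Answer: 73039/259 + √21 ≈ 286.59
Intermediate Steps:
A = 63 (A = 9 - 27*(-2) = 9 + 54 = 63)
r(M) = √(12 + M) (r(M) = √(M + 12) = √(12 + M))
S = 1/259 (S = 1/(63 + 196) = 1/259 ≈ 0.0038610)
(282 + r(9)) + S = (282 + √(12 + 9)) + 1/259 = (282 + √21) + 1/259 = 73039/259 + √21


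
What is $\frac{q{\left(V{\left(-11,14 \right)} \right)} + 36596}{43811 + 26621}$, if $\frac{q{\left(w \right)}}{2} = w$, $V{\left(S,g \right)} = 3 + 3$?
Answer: $\frac{1144}{2201} \approx 0.51976$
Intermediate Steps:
$V{\left(S,g \right)} = 6$
$q{\left(w \right)} = 2 w$
$\frac{q{\left(V{\left(-11,14 \right)} \right)} + 36596}{43811 + 26621} = \frac{2 \cdot 6 + 36596}{43811 + 26621} = \frac{12 + 36596}{70432} = 36608 \cdot \frac{1}{70432} = \frac{1144}{2201}$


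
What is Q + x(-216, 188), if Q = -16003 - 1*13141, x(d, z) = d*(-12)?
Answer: -26552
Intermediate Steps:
x(d, z) = -12*d
Q = -29144 (Q = -16003 - 13141 = -29144)
Q + x(-216, 188) = -29144 - 12*(-216) = -29144 + 2592 = -26552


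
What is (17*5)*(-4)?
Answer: -340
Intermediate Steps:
(17*5)*(-4) = 85*(-4) = -340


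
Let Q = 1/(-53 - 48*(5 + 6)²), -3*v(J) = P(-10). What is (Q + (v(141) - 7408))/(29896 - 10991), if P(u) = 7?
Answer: -130295894/332406615 ≈ -0.39198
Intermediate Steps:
v(J) = -7/3 (v(J) = -⅓*7 = -7/3)
Q = -1/5861 (Q = 1/(-53 - 48*11²) = 1/(-53 - 48*121) = 1/(-53 - 5808) = 1/(-5861) = -1/5861 ≈ -0.00017062)
(Q + (v(141) - 7408))/(29896 - 10991) = (-1/5861 + (-7/3 - 7408))/(29896 - 10991) = (-1/5861 - 22231/3)/18905 = -130295894/17583*1/18905 = -130295894/332406615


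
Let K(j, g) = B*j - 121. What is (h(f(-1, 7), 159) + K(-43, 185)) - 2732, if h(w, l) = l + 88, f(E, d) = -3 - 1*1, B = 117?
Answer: -7637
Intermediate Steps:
f(E, d) = -4 (f(E, d) = -3 - 1 = -4)
h(w, l) = 88 + l
K(j, g) = -121 + 117*j (K(j, g) = 117*j - 121 = -121 + 117*j)
(h(f(-1, 7), 159) + K(-43, 185)) - 2732 = ((88 + 159) + (-121 + 117*(-43))) - 2732 = (247 + (-121 - 5031)) - 2732 = (247 - 5152) - 2732 = -4905 - 2732 = -7637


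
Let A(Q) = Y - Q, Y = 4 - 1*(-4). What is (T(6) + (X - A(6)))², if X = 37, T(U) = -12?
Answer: 529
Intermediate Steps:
Y = 8 (Y = 4 + 4 = 8)
A(Q) = 8 - Q
(T(6) + (X - A(6)))² = (-12 + (37 - (8 - 1*6)))² = (-12 + (37 - (8 - 6)))² = (-12 + (37 - 1*2))² = (-12 + (37 - 2))² = (-12 + 35)² = 23² = 529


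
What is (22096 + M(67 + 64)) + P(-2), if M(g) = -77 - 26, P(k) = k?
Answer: 21991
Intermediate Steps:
M(g) = -103
(22096 + M(67 + 64)) + P(-2) = (22096 - 103) - 2 = 21993 - 2 = 21991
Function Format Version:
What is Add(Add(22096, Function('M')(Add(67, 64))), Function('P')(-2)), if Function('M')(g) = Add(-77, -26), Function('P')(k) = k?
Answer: 21991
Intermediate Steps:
Function('M')(g) = -103
Add(Add(22096, Function('M')(Add(67, 64))), Function('P')(-2)) = Add(Add(22096, -103), -2) = Add(21993, -2) = 21991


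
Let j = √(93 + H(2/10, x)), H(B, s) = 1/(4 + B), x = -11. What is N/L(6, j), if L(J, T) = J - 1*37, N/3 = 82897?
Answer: -248691/31 ≈ -8022.3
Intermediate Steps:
N = 248691 (N = 3*82897 = 248691)
j = √41118/21 (j = √(93 + 1/(4 + 2/10)) = √(93 + 1/(4 + 2*(⅒))) = √(93 + 1/(4 + ⅕)) = √(93 + 1/(21/5)) = √(93 + 5/21) = √(1958/21) = √41118/21 ≈ 9.6560)
L(J, T) = -37 + J (L(J, T) = J - 37 = -37 + J)
N/L(6, j) = 248691/(-37 + 6) = 248691/(-31) = 248691*(-1/31) = -248691/31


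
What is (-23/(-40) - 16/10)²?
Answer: 1681/1600 ≈ 1.0506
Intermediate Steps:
(-23/(-40) - 16/10)² = (-23*(-1/40) - 16*⅒)² = (23/40 - 8/5)² = (-41/40)² = 1681/1600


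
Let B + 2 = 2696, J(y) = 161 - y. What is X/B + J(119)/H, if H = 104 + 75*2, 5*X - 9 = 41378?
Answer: 5539019/1710690 ≈ 3.2379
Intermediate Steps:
X = 41387/5 (X = 9/5 + (⅕)*41378 = 9/5 + 41378/5 = 41387/5 ≈ 8277.4)
H = 254 (H = 104 + 150 = 254)
B = 2694 (B = -2 + 2696 = 2694)
X/B + J(119)/H = (41387/5)/2694 + (161 - 1*119)/254 = (41387/5)*(1/2694) + (161 - 119)*(1/254) = 41387/13470 + 42*(1/254) = 41387/13470 + 21/127 = 5539019/1710690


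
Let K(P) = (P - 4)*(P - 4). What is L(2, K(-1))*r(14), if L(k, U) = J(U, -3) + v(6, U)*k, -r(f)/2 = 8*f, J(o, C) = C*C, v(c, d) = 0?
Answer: -2016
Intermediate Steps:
J(o, C) = C²
r(f) = -16*f
K(P) = (-4 + P)² (K(P) = (-4 + P)*(-4 + P) = (-4 + P)²)
L(k, U) = 9 (L(k, U) = (-3)² + 0*k = 9 + 0 = 9)
L(2, K(-1))*r(14) = 9*(-16*14) = 9*(-224) = -2016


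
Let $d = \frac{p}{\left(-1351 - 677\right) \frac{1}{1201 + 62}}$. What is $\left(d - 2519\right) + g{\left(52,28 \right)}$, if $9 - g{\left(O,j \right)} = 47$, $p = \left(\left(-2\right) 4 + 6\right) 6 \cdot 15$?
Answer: $- \frac{413188}{169} \approx -2444.9$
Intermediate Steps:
$p = -180$ ($p = \left(-8 + 6\right) 6 \cdot 15 = \left(-2\right) 6 \cdot 15 = \left(-12\right) 15 = -180$)
$g{\left(O,j \right)} = -38$ ($g{\left(O,j \right)} = 9 - 47 = -38$)
$d = \frac{18945}{169}$ ($d = - \frac{180}{\left(-1351 - 677\right) \frac{1}{1201 + 62}} = - \frac{180}{\left(-2028\right) \frac{1}{1263}} = - \frac{180}{- \frac{676}{421}} = \left(-180\right) \left(- \frac{421}{676}\right) = \frac{18945}{169} \approx 112.1$)
$\left(d - 2519\right) + g{\left(52,28 \right)} = \left(\frac{18945}{169} - 2519\right) - 38 = - \frac{406766}{169} - 38 = - \frac{413188}{169}$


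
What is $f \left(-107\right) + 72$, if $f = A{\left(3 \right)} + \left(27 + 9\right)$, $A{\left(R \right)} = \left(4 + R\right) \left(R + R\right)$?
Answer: $-8274$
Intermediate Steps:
$A{\left(R \right)} = 2 R \left(4 + R\right)$ ($A{\left(R \right)} = \left(4 + R\right) 2 R = 2 R \left(4 + R\right)$)
$f = 78$ ($f = 2 \cdot 3 \left(4 + 3\right) + \left(27 + 9\right) = 2 \cdot 3 \cdot 7 + 36 = 42 + 36 = 78$)
$f \left(-107\right) + 72 = 78 \left(-107\right) + 72 = -8346 + 72 = -8274$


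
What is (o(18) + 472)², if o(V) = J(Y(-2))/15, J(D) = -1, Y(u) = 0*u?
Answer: 50112241/225 ≈ 2.2272e+5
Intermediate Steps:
Y(u) = 0
o(V) = -1/15
(o(18) + 472)² = (-1/15 + 472)² = (7079/15)² = 50112241/225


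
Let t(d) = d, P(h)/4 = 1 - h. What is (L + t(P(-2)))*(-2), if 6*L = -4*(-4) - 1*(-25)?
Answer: -113/3 ≈ -37.667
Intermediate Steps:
P(h) = 4 - 4*h (P(h) = 4*(1 - h) = 4 - 4*h)
L = 41/6 (L = (-4*(-4) - 1*(-25))/6 = (16 + 25)/6 = (1/6)*41 = 41/6 ≈ 6.8333)
(L + t(P(-2)))*(-2) = (41/6 + (4 - 4*(-2)))*(-2) = (41/6 + (4 + 8))*(-2) = (41/6 + 12)*(-2) = (113/6)*(-2) = -113/3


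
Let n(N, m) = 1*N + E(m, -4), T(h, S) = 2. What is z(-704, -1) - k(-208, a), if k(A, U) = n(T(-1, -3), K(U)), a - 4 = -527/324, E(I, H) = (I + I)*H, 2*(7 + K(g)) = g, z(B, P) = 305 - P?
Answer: 20857/81 ≈ 257.49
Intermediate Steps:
K(g) = -7 + g/2
E(I, H) = 2*H*I (E(I, H) = (2*I)*H = 2*H*I)
n(N, m) = N - 8*m (n(N, m) = 1*N + 2*(-4)*m = N - 8*m)
a = 769/324 (a = 4 - 527/324 = 769/324 ≈ 2.3735)
k(A, U) = 58 - 4*U (k(A, U) = 2 - 8*(-7 + U/2) = 2 + (56 - 4*U) = 58 - 4*U)
z(-704, -1) - k(-208, a) = (305 - 1*(-1)) - (58 - 4*769/324) = (305 + 1) - (58 - 769/81) = 306 - 1*3929/81 = 306 - 3929/81 = 20857/81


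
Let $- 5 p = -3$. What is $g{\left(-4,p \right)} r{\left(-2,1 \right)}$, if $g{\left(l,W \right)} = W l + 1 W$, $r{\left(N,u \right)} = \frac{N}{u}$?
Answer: $\frac{18}{5} \approx 3.6$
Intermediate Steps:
$p = \frac{3}{5}$ ($p = \left(- \frac{1}{5}\right) \left(-3\right) = \frac{3}{5} \approx 0.6$)
$g{\left(l,W \right)} = W + W l$ ($g{\left(l,W \right)} = W l + W = W + W l$)
$g{\left(-4,p \right)} r{\left(-2,1 \right)} = \frac{3 \left(1 - 4\right)}{5} \left(- \frac{2}{1}\right) = \frac{3}{5} \left(-3\right) \left(\left(-2\right) 1\right) = \left(- \frac{9}{5}\right) \left(-2\right) = \frac{18}{5}$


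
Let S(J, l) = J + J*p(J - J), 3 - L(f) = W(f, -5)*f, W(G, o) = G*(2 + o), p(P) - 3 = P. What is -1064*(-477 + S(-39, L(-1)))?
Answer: 673512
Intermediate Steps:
p(P) = 3 + P
L(f) = 3 + 3*f² (L(f) = 3 - f*(2 - 5)*f = 3 - f*(-3)*f = 3 - (-3*f)*f = 3 - (-3)*f² = 3 + 3*f²)
S(J, l) = 4*J (S(J, l) = J + J*(3 + (J - J)) = J + J*(3 + 0) = J + J*3 = J + 3*J = 4*J)
-1064*(-477 + S(-39, L(-1))) = -1064*(-477 + 4*(-39)) = -1064*(-477 - 156) = -1064*(-633) = 673512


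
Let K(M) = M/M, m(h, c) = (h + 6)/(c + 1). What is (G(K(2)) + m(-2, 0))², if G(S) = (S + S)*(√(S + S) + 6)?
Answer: 264 + 64*√2 ≈ 354.51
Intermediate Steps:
m(h, c) = (6 + h)/(1 + c)
K(M) = 1
G(S) = 2*S*(6 + √2*√S) (G(S) = (2*S)*(√(2*S) + 6) = (2*S)*(√2*√S + 6) = (2*S)*(6 + √2*√S) = 2*S*(6 + √2*√S))
(G(K(2)) + m(-2, 0))² = ((12*1 + 2*√2*1^(3/2)) + (6 - 2)/(1 + 0))² = ((12 + 2*√2*1) + 4/1)² = ((12 + 2*√2) + 1*4)² = ((12 + 2*√2) + 4)² = (16 + 2*√2)²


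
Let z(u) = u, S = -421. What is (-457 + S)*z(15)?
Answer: -13170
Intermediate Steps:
(-457 + S)*z(15) = (-457 - 421)*15 = -878*15 = -13170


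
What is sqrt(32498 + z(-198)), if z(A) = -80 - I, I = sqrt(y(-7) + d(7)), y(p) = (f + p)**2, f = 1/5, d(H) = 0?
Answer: 2*sqrt(202570)/5 ≈ 180.03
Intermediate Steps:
f = 1/5 ≈ 0.20000
y(p) = (1/5 + p)**2
I = 34/5 (I = sqrt((1 + 5*(-7))**2/25 + 0) = sqrt((1 - 35)**2/25 + 0) = sqrt((1/25)*(-34)**2 + 0) = sqrt((1/25)*1156 + 0) = sqrt(1156/25 + 0) = sqrt(1156/25) = 34/5 ≈ 6.8000)
z(A) = -434/5 (z(A) = -80 - 1*34/5 = -80 - 34/5 = -434/5)
sqrt(32498 + z(-198)) = sqrt(32498 - 434/5) = sqrt(162056/5) = 2*sqrt(202570)/5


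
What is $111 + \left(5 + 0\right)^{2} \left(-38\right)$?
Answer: $-839$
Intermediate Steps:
$111 + \left(5 + 0\right)^{2} \left(-38\right) = 111 + 5^{2} \left(-38\right) = 111 + 25 \left(-38\right) = 111 - 950 = -839$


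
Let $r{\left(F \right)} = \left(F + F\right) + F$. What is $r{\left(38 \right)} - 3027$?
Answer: $-2913$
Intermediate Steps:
$r{\left(F \right)} = 3 F$ ($r{\left(F \right)} = 2 F + F = 3 F$)
$r{\left(38 \right)} - 3027 = 3 \cdot 38 - 3027 = 114 - 3027 = -2913$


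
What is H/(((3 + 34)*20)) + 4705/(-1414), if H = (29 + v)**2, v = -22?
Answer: -1706207/523180 ≈ -3.2612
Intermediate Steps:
H = 49 (H = (29 - 22)**2 = 7**2 = 49)
H/(((3 + 34)*20)) + 4705/(-1414) = 49/(((3 + 34)*20)) + 4705/(-1414) = 49/((37*20)) + 4705*(-1/1414) = 49/740 - 4705/1414 = -1706207/523180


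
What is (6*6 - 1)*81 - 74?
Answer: 2761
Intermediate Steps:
(6*6 - 1)*81 - 74 = (36 - 1)*81 - 74 = 35*81 - 74 = 2835 - 74 = 2761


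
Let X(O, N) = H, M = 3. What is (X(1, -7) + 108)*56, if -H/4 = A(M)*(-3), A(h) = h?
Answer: 8064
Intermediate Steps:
H = 36 (H = -12*(-3) = -4*(-9) = 36)
X(O, N) = 36
(X(1, -7) + 108)*56 = (36 + 108)*56 = 144*56 = 8064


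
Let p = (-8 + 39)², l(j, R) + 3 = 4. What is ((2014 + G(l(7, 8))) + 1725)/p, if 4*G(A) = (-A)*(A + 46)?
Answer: 14909/3844 ≈ 3.8785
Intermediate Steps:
l(j, R) = 1 (l(j, R) = -3 + 4 = 1)
G(A) = -A*(46 + A)/4 (G(A) = ((-A)*(A + 46))/4 = ((-A)*(46 + A))/4 = (-A*(46 + A))/4 = -A*(46 + A)/4)
p = 961 (p = 31² = 961)
((2014 + G(l(7, 8))) + 1725)/p = ((2014 - ¼*1*(46 + 1)) + 1725)/961 = ((2014 - ¼*1*47) + 1725)*(1/961) = ((2014 - 47/4) + 1725)*(1/961) = (8009/4 + 1725)*(1/961) = (14909/4)*(1/961) = 14909/3844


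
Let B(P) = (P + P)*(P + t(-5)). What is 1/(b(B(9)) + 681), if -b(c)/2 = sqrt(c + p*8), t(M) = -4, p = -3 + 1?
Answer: 681/463465 + 2*sqrt(74)/463465 ≈ 0.0015065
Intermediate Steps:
p = -2
B(P) = 2*P*(-4 + P) (B(P) = (P + P)*(P - 4) = (2*P)*(-4 + P) = 2*P*(-4 + P))
b(c) = -2*sqrt(-16 + c) (b(c) = -2*sqrt(c - 2*8) = -2*sqrt(c - 16) = -2*sqrt(-16 + c))
1/(b(B(9)) + 681) = 1/(-2*sqrt(-16 + 2*9*(-4 + 9)) + 681) = 1/(-2*sqrt(-16 + 2*9*5) + 681) = 1/(-2*sqrt(-16 + 90) + 681) = 1/(-2*sqrt(74) + 681) = 1/(681 - 2*sqrt(74))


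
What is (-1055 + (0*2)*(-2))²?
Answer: 1113025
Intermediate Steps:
(-1055 + (0*2)*(-2))² = (-1055 + 0*(-2))² = (-1055 + 0)² = (-1055)² = 1113025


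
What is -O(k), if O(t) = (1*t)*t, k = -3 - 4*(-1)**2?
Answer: -49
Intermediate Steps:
k = -7 (k = -3 - 4*1 = -3 - 4 = -7)
O(t) = t**2 (O(t) = t*t = t**2)
-O(k) = -1*(-7)**2 = -1*49 = -49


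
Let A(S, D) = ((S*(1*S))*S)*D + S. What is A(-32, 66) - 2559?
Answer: -2165279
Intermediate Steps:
A(S, D) = S + D*S**3 (A(S, D) = ((S*S)*S)*D + S = (S**2*S)*D + S = S**3*D + S = D*S**3 + S = S + D*S**3)
A(-32, 66) - 2559 = (-32 + 66*(-32)**3) - 2559 = (-32 + 66*(-32768)) - 2559 = (-32 - 2162688) - 2559 = -2162720 - 2559 = -2165279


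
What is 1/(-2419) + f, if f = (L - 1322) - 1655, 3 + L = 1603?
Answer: -3330964/2419 ≈ -1377.0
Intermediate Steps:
L = 1600 (L = -3 + 1603 = 1600)
f = -1377 (f = (1600 - 1322) - 1655 = 278 - 1655 = -1377)
1/(-2419) + f = 1/(-2419) - 1377 = -1/2419 - 1377 = -3330964/2419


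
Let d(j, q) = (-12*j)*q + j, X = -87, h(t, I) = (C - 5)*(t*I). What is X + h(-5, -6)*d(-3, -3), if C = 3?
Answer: 6573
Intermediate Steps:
h(t, I) = -2*I*t (h(t, I) = (3 - 5)*(t*I) = -2*I*t)
d(j, q) = j - 12*j*q (d(j, q) = -12*j*q + j = j - 12*j*q)
X + h(-5, -6)*d(-3, -3) = -87 + (-2*(-6)*(-5))*(-3*(1 - 12*(-3))) = -87 - (-180)*(1 + 36) = -87 - (-180)*37 = -87 - 60*(-111) = -87 + 6660 = 6573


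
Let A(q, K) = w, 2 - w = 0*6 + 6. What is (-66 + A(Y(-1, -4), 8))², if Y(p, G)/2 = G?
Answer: 4900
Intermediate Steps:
Y(p, G) = 2*G
w = -4 (w = 2 - (0*6 + 6) = 2 - (0 + 6) = 2 - 1*6 = 2 - 6 = -4)
A(q, K) = -4
(-66 + A(Y(-1, -4), 8))² = (-66 - 4)² = (-70)² = 4900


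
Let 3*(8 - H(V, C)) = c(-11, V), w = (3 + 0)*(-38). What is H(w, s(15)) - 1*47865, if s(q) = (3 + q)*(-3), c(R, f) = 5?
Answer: -143576/3 ≈ -47859.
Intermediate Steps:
s(q) = -9 - 3*q
w = -114 (w = 3*(-38) = -114)
H(V, C) = 19/3 (H(V, C) = 8 - 1/3*5 = 8 - 5/3 = 19/3)
H(w, s(15)) - 1*47865 = 19/3 - 1*47865 = 19/3 - 47865 = -143576/3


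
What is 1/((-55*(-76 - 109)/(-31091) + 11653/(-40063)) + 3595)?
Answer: 1245598733/4477157500687 ≈ 0.00027821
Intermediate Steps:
1/((-55*(-76 - 109)/(-31091) + 11653/(-40063)) + 3595) = 1/((-55*(-185)*(-1/31091) + 11653*(-1/40063)) + 3595) = 1/((10175*(-1/31091) - 11653/40063) + 3595) = 1/((-10175/31091 - 11653/40063) + 3595) = 1/(-769944448/1245598733 + 3595) = 1/(4477157500687/1245598733) = 1245598733/4477157500687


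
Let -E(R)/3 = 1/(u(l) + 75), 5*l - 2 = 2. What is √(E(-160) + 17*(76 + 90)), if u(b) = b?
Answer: 7*√8272433/379 ≈ 53.122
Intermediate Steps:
l = ⅘ (l = ⅖ + (⅕)*2 = ⅖ + ⅖ = ⅘ ≈ 0.80000)
E(R) = -15/379 (E(R) = -3/(⅘ + 75) = -3/379/5 = -3*5/379 = -15/379)
√(E(-160) + 17*(76 + 90)) = √(-15/379 + 17*(76 + 90)) = √(-15/379 + 17*166) = √(-15/379 + 2822) = √(1069523/379) = 7*√8272433/379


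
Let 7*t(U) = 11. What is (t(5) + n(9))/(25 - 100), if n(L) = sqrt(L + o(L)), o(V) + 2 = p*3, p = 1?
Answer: -11/525 - sqrt(10)/75 ≈ -0.063116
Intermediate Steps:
t(U) = 11/7 (t(U) = (1/7)*11 = 11/7)
o(V) = 1 (o(V) = -2 + 1*3 = -2 + 3 = 1)
n(L) = sqrt(1 + L) (n(L) = sqrt(L + 1) = sqrt(1 + L))
(t(5) + n(9))/(25 - 100) = (11/7 + sqrt(1 + 9))/(25 - 100) = (11/7 + sqrt(10))/(-75) = (11/7 + sqrt(10))*(-1/75) = -11/525 - sqrt(10)/75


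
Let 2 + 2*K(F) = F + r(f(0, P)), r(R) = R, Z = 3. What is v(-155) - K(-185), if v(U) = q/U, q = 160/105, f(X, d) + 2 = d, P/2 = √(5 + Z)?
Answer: 615131/6510 - 2*√2 ≈ 91.662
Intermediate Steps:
P = 4*√2 (P = 2*√(5 + 3) = 2*√8 = 2*(2*√2) = 4*√2 ≈ 5.6569)
f(X, d) = -2 + d
q = 32/21 (q = 160*(1/105) = 32/21 ≈ 1.5238)
K(F) = -2 + F/2 + 2*√2 (K(F) = -1 + (F + (-2 + 4*√2))/2 = -1 + (-2 + F + 4*√2)/2 = -1 + (-1 + F/2 + 2*√2) = -2 + F/2 + 2*√2)
v(U) = 32/(21*U)
v(-155) - K(-185) = (32/21)/(-155) - (-2 + (½)*(-185) + 2*√2) = (32/21)*(-1/155) - (-2 - 185/2 + 2*√2) = -32/3255 - (-189/2 + 2*√2) = -32/3255 + (189/2 - 2*√2) = 615131/6510 - 2*√2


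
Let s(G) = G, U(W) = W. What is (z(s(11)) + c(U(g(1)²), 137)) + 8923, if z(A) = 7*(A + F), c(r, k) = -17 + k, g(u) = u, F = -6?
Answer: 9078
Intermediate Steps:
z(A) = -42 + 7*A (z(A) = 7*(A - 6) = 7*(-6 + A) = -42 + 7*A)
(z(s(11)) + c(U(g(1)²), 137)) + 8923 = ((-42 + 7*11) + (-17 + 137)) + 8923 = ((-42 + 77) + 120) + 8923 = (35 + 120) + 8923 = 155 + 8923 = 9078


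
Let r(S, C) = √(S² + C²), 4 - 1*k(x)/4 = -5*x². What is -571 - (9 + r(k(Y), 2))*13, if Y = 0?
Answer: -688 - 26*√65 ≈ -897.62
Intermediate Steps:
k(x) = 16 + 20*x² (k(x) = 16 - (-20)*x² = 16 + 20*x²)
r(S, C) = √(C² + S²)
-571 - (9 + r(k(Y), 2))*13 = -571 - (9 + √(2² + (16 + 20*0²)²))*13 = -571 - (9 + √(4 + (16 + 20*0)²))*13 = -571 - (9 + √(4 + (16 + 0)²))*13 = -571 - (9 + √(4 + 16²))*13 = -571 - (9 + √(4 + 256))*13 = -571 - (9 + √260)*13 = -571 - (9 + 2*√65)*13 = -571 - (117 + 26*√65) = -571 + (-117 - 26*√65) = -688 - 26*√65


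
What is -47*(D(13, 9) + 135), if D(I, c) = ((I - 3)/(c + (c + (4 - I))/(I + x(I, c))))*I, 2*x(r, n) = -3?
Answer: -63215/9 ≈ -7023.9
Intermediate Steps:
x(r, n) = -3/2 (x(r, n) = (½)*(-3) = -3/2)
D(I, c) = I*(-3 + I)/(c + (4 + c - I)/(-3/2 + I)) (D(I, c) = ((I - 3)/(c + (c + (4 - I))/(I - 3/2)))*I = ((-3 + I)/(c + (4 + c - I)/(-3/2 + I)))*I = I*(-3 + I)/(c + (4 + c - I)/(-3/2 + I)))
-47*(D(13, 9) + 135) = -47*(13*(9 - 9*13 + 2*13²)/(8 - 1*9 - 2*13 + 2*13*9) + 135) = -47*(13*(9 - 117 + 2*169)/(8 - 9 - 26 + 234) + 135) = -47*(13*(9 - 117 + 338)/207 + 135) = -47*(13*(1/207)*230 + 135) = -47*(130/9 + 135) = -47*1345/9 = -63215/9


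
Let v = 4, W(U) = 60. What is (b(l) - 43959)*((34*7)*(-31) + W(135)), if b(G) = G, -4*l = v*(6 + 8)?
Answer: 321794414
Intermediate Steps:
l = -14 (l = -(6 + 8) = -14 ≈ -14.000)
(b(l) - 43959)*((34*7)*(-31) + W(135)) = (-14 - 43959)*((34*7)*(-31) + 60) = -43973*(238*(-31) + 60) = -43973*(-7378 + 60) = -43973*(-7318) = 321794414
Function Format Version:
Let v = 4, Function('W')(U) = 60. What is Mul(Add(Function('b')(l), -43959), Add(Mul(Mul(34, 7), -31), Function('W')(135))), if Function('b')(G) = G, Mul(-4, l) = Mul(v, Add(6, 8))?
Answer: 321794414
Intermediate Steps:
l = -14 (l = Mul(Rational(-1, 4), Mul(4, Add(6, 8))) = Mul(Rational(-1, 4), Mul(4, 14)) = Mul(Rational(-1, 4), 56) = -14)
Mul(Add(Function('b')(l), -43959), Add(Mul(Mul(34, 7), -31), Function('W')(135))) = Mul(Add(-14, -43959), Add(Mul(Mul(34, 7), -31), 60)) = Mul(-43973, Add(Mul(238, -31), 60)) = Mul(-43973, Add(-7378, 60)) = Mul(-43973, -7318) = 321794414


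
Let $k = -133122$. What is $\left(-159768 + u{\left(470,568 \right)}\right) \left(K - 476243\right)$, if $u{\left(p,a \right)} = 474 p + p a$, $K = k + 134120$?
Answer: $-156817543140$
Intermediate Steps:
$K = 998$ ($K = -133122 + 134120 = 998$)
$u{\left(p,a \right)} = 474 p + a p$
$\left(-159768 + u{\left(470,568 \right)}\right) \left(K - 476243\right) = \left(-159768 + 470 \left(474 + 568\right)\right) \left(998 - 476243\right) = \left(-159768 + 470 \cdot 1042\right) \left(-475245\right) = \left(-159768 + 489740\right) \left(-475245\right) = 329972 \left(-475245\right) = -156817543140$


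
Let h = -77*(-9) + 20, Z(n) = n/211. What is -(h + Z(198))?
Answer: -150641/211 ≈ -713.94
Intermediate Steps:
Z(n) = n/211 (Z(n) = n*(1/211) = n/211)
h = 713 (h = 693 + 20 = 713)
-(h + Z(198)) = -(713 + (1/211)*198) = -(713 + 198/211) = -1*150641/211 = -150641/211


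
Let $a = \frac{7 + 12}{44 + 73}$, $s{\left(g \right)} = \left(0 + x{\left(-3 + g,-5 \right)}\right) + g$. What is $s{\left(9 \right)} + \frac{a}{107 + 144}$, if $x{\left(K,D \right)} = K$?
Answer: $\frac{440524}{29367} \approx 15.001$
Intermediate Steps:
$s{\left(g \right)} = -3 + 2 g$ ($s{\left(g \right)} = \left(0 + \left(-3 + g\right)\right) + g = \left(-3 + g\right) + g = -3 + 2 g$)
$a = \frac{19}{117} \approx 0.16239$
$s{\left(9 \right)} + \frac{a}{107 + 144} = \left(-3 + 2 \cdot 9\right) + \frac{19}{117 \left(107 + 144\right)} = \left(-3 + 18\right) + \frac{19}{117 \cdot 251} = 15 + \frac{19}{117} \cdot \frac{1}{251} = 15 + \frac{19}{29367} = \frac{440524}{29367}$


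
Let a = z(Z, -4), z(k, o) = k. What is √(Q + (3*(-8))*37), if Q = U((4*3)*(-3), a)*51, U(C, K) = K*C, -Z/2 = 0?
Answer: 2*I*√222 ≈ 29.799*I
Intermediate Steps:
Z = 0 (Z = -2*0 = 0)
a = 0
U(C, K) = C*K
Q = 0 (Q = (((4*3)*(-3))*0)*51 = ((12*(-3))*0)*51 = -36*0*51 = 0*51 = 0)
√(Q + (3*(-8))*37) = √(0 + (3*(-8))*37) = √(0 - 24*37) = √(0 - 888) = √(-888) = 2*I*√222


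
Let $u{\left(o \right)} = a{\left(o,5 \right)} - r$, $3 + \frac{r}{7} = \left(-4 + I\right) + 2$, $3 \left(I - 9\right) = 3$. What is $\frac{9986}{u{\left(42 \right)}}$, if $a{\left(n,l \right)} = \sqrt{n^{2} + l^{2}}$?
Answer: $\frac{174755}{282} + \frac{4993 \sqrt{1789}}{282} \approx 1368.6$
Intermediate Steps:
$I = 10$ ($I = 9 + \frac{1}{3} \cdot 3 = 9 + 1 = 10$)
$a{\left(n,l \right)} = \sqrt{l^{2} + n^{2}}$
$r = 35$ ($r = -21 + 7 \left(\left(-4 + 10\right) + 2\right) = -21 + 7 \left(6 + 2\right) = -21 + 7 \cdot 8 = -21 + 56 = 35$)
$u{\left(o \right)} = -35 + \sqrt{25 + o^{2}}$ ($u{\left(o \right)} = \sqrt{5^{2} + o^{2}} - 35 = \sqrt{25 + o^{2}} - 35 = -35 + \sqrt{25 + o^{2}}$)
$\frac{9986}{u{\left(42 \right)}} = \frac{9986}{-35 + \sqrt{25 + 42^{2}}} = \frac{9986}{-35 + \sqrt{25 + 1764}} = \frac{9986}{-35 + \sqrt{1789}}$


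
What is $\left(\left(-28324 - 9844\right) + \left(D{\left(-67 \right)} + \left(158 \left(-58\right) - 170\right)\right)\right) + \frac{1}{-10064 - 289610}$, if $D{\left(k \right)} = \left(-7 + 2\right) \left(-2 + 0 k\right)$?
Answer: $- \frac{14232117609}{299674} \approx -47492.0$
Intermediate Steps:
$D{\left(k \right)} = 10$ ($D{\left(k \right)} = - 5 \left(-2 + 0\right) = \left(-5\right) \left(-2\right) = 10$)
$\left(\left(-28324 - 9844\right) + \left(D{\left(-67 \right)} + \left(158 \left(-58\right) - 170\right)\right)\right) + \frac{1}{-10064 - 289610} = \left(\left(-28324 - 9844\right) + \left(10 + \left(158 \left(-58\right) - 170\right)\right)\right) + \frac{1}{-10064 - 289610} = \left(-38168 + \left(10 - 9334\right)\right) + \frac{1}{-299674} = \left(-38168 + \left(10 - 9334\right)\right) - \frac{1}{299674} = \left(-38168 - 9324\right) - \frac{1}{299674} = -47492 - \frac{1}{299674} = - \frac{14232117609}{299674}$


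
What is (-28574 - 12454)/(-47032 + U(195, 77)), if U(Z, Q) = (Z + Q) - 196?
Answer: 263/301 ≈ 0.87375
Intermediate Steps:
U(Z, Q) = -196 + Q + Z (U(Z, Q) = (Q + Z) - 196 = -196 + Q + Z)
(-28574 - 12454)/(-47032 + U(195, 77)) = (-28574 - 12454)/(-47032 + (-196 + 77 + 195)) = -41028/(-47032 + 76) = -41028/(-46956) = -41028*(-1/46956) = 263/301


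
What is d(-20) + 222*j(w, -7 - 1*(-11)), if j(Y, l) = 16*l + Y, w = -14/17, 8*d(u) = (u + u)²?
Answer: 241828/17 ≈ 14225.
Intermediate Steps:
d(u) = u²/2 (d(u) = (u + u)²/8 = (2*u)²/8 = (4*u²)/8 = u²/2)
w = -14/17 (w = -14*1/17 = -14/17 ≈ -0.82353)
j(Y, l) = Y + 16*l
d(-20) + 222*j(w, -7 - 1*(-11)) = (½)*(-20)² + 222*(-14/17 + 16*(-7 - 1*(-11))) = (½)*400 + 222*(-14/17 + 16*(-7 + 11)) = 200 + 222*(-14/17 + 16*4) = 200 + 222*(-14/17 + 64) = 200 + 222*(1074/17) = 200 + 238428/17 = 241828/17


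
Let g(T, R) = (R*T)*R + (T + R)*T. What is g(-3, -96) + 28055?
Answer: 704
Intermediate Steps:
g(T, R) = T*R**2 + T*(R + T) (g(T, R) = T*R**2 + (R + T)*T = T*R**2 + T*(R + T))
g(-3, -96) + 28055 = -3*(-96 - 3 + (-96)**2) + 28055 = -3*(-96 - 3 + 9216) + 28055 = -3*9117 + 28055 = -27351 + 28055 = 704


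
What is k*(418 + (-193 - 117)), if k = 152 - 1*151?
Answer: 108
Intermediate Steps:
k = 1 (k = 152 - 151 = 1)
k*(418 + (-193 - 117)) = 1*(418 + (-193 - 117)) = 1*(418 - 310) = 1*108 = 108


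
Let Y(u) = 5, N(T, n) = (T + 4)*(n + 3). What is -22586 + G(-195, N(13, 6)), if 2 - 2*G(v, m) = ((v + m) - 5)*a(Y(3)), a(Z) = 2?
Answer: -22538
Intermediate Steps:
N(T, n) = (3 + n)*(4 + T) (N(T, n) = (4 + T)*(3 + n) = (3 + n)*(4 + T))
G(v, m) = 6 - m - v (G(v, m) = 1 - ((v + m) - 5)*2/2 = 1 - ((m + v) - 5)*2/2 = 1 - (-5 + m + v)*2/2 = 1 - (-10 + 2*m + 2*v)/2 = 1 + (5 - m - v) = 6 - m - v)
-22586 + G(-195, N(13, 6)) = -22586 + (6 - (12 + 3*13 + 4*6 + 13*6) - 1*(-195)) = -22586 + (6 - (12 + 39 + 24 + 78) + 195) = -22586 + (6 - 1*153 + 195) = -22586 + (6 - 153 + 195) = -22586 + 48 = -22538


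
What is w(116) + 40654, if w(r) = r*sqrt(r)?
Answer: 40654 + 232*sqrt(29) ≈ 41903.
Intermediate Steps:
w(r) = r**(3/2)
w(116) + 40654 = 116**(3/2) + 40654 = 232*sqrt(29) + 40654 = 40654 + 232*sqrt(29)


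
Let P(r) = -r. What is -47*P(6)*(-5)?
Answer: -1410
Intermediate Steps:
-47*P(6)*(-5) = -(-47)*6*(-5) = -47*(-6)*(-5) = 282*(-5) = -1410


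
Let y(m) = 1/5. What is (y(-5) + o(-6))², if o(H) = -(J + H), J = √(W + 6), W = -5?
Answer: 676/25 ≈ 27.040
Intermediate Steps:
J = 1 (J = √(-5 + 6) = √1 = 1)
y(m) = ⅕
o(H) = -1 - H (o(H) = -(1 + H) = -1 - H)
(y(-5) + o(-6))² = (⅕ + (-1 - 1*(-6)))² = (⅕ + (-1 + 6))² = (⅕ + 5)² = (26/5)² = 676/25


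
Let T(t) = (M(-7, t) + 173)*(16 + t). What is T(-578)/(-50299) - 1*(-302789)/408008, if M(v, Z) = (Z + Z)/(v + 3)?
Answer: 431198623/73033432 ≈ 5.9041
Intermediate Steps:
M(v, Z) = 2*Z/(3 + v) (M(v, Z) = (2*Z)/(3 + v) = 2*Z/(3 + v))
T(t) = (16 + t)*(173 - t/2) (T(t) = (2*t/(3 - 7) + 173)*(16 + t) = (2*t/(-4) + 173)*(16 + t) = (2*t*(-¼) + 173)*(16 + t) = (-t/2 + 173)*(16 + t) = (173 - t/2)*(16 + t) = (16 + t)*(173 - t/2))
T(-578)/(-50299) - 1*(-302789)/408008 = (2768 + 165*(-578) - ½*(-578)²)/(-50299) - 1*(-302789)/408008 = (2768 - 95370 - ½*334084)*(-1/50299) + 302789*(1/408008) = (2768 - 95370 - 167042)*(-1/50299) + 302789/408008 = -259644*(-1/50299) + 302789/408008 = 924/179 + 302789/408008 = 431198623/73033432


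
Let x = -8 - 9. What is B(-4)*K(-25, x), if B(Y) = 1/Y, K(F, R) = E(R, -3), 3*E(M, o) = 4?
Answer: -⅓ ≈ -0.33333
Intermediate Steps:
E(M, o) = 4/3 (E(M, o) = (⅓)*4 = 4/3)
x = -17
K(F, R) = 4/3
B(Y) = 1/Y
B(-4)*K(-25, x) = (4/3)/(-4) = -¼*4/3 = -⅓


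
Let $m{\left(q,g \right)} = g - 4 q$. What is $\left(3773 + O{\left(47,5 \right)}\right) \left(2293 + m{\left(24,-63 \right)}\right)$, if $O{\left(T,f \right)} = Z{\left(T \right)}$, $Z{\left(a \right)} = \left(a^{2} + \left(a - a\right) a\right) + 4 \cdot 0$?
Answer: $12765588$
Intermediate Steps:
$Z{\left(a \right)} = a^{2}$ ($Z{\left(a \right)} = \left(a^{2} + 0 a\right) + 0 = \left(a^{2} + 0\right) + 0 = a^{2} + 0 = a^{2}$)
$O{\left(T,f \right)} = T^{2}$
$\left(3773 + O{\left(47,5 \right)}\right) \left(2293 + m{\left(24,-63 \right)}\right) = \left(3773 + 47^{2}\right) \left(2293 - 159\right) = \left(3773 + 2209\right) \left(2293 - 159\right) = 5982 \left(2293 - 159\right) = 5982 \cdot 2134 = 12765588$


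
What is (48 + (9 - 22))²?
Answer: 1225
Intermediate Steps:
(48 + (9 - 22))² = (48 - 13)² = 35² = 1225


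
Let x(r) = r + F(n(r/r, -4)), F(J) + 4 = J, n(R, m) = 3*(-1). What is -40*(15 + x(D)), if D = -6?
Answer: -80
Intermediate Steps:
n(R, m) = -3
F(J) = -4 + J
x(r) = -7 + r (x(r) = r + (-4 - 3) = r - 7 = -7 + r)
-40*(15 + x(D)) = -40*(15 + (-7 - 6)) = -40*(15 - 13) = -40*2 = -80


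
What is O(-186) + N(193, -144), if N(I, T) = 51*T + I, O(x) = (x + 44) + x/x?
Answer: -7292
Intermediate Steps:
O(x) = 45 + x (O(x) = (44 + x) + 1 = 45 + x)
N(I, T) = I + 51*T
O(-186) + N(193, -144) = (45 - 186) + (193 + 51*(-144)) = -141 + (193 - 7344) = -141 - 7151 = -7292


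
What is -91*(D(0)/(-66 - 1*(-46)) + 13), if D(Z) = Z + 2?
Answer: -11739/10 ≈ -1173.9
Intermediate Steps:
D(Z) = 2 + Z
-91*(D(0)/(-66 - 1*(-46)) + 13) = -91*((2 + 0)/(-66 - 1*(-46)) + 13) = -91*(2/(-66 + 46) + 13) = -91*(2/(-20) + 13) = -91*(2*(-1/20) + 13) = -91*(-⅒ + 13) = -91*129/10 = -11739/10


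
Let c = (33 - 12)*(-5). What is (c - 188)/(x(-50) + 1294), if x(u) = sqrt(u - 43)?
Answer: -379142/1674529 + 293*I*sqrt(93)/1674529 ≈ -0.22642 + 0.0016874*I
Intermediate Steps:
x(u) = sqrt(-43 + u)
c = -105 (c = 21*(-5) = -105)
(c - 188)/(x(-50) + 1294) = (-105 - 188)/(sqrt(-43 - 50) + 1294) = -293/(sqrt(-93) + 1294) = -293/(I*sqrt(93) + 1294) = -293/(1294 + I*sqrt(93))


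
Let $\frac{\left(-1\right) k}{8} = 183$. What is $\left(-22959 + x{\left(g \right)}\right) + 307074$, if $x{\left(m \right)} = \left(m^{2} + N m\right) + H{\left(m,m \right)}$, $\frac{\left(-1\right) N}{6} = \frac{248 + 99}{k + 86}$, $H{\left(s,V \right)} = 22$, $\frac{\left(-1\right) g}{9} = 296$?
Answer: $\frac{5082758513}{689} \approx 7.377 \cdot 10^{6}$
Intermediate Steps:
$k = -1464$ ($k = \left(-8\right) 183 = -1464$)
$g = -2664$ ($g = \left(-9\right) 296 = -2664$)
$N = \frac{1041}{689}$ ($N = - 6 \frac{248 + 99}{-1464 + 86} = - 6 \frac{347}{-1378} = - 6 \cdot 347 \left(- \frac{1}{1378}\right) = \left(-6\right) \left(- \frac{347}{1378}\right) = \frac{1041}{689} \approx 1.5109$)
$x{\left(m \right)} = 22 + m^{2} + \frac{1041 m}{689}$ ($x{\left(m \right)} = \left(m^{2} + \frac{1041 m}{689}\right) + 22 = 22 + m^{2} + \frac{1041 m}{689}$)
$\left(-22959 + x{\left(g \right)}\right) + 307074 = \left(-22959 + \left(22 + \left(-2664\right)^{2} + \frac{1041}{689} \left(-2664\right)\right)\right) + 307074 = \left(-22959 + \left(22 + 7096896 - \frac{2773224}{689}\right)\right) + 307074 = \left(-22959 + \frac{4887003278}{689}\right) + 307074 = \frac{4871184527}{689} + 307074 = \frac{5082758513}{689}$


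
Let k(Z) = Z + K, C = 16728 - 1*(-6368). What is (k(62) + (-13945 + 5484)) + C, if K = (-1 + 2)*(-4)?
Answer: 14693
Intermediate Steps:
C = 23096 (C = 16728 + 6368 = 23096)
K = -4 (K = 1*(-4) = -4)
k(Z) = -4 + Z (k(Z) = Z - 4 = -4 + Z)
(k(62) + (-13945 + 5484)) + C = ((-4 + 62) + (-13945 + 5484)) + 23096 = (58 - 8461) + 23096 = -8403 + 23096 = 14693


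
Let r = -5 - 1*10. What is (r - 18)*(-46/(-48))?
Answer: -253/8 ≈ -31.625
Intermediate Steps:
r = -15 (r = -5 - 10 = -15)
(r - 18)*(-46/(-48)) = (-15 - 18)*(-46/(-48)) = -(-1518)*(-1)/48 = -33*23/24 = -253/8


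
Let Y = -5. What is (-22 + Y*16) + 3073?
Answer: 2971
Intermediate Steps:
(-22 + Y*16) + 3073 = (-22 - 5*16) + 3073 = (-22 - 80) + 3073 = -102 + 3073 = 2971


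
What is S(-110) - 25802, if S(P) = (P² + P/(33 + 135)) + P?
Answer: -1160263/84 ≈ -13813.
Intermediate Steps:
S(P) = P² + 169*P/168 (S(P) = (P² + P/168) + P = P² + 169*P/168)
S(-110) - 25802 = (1/168)*(-110)*(169 + 168*(-110)) - 25802 = (1/168)*(-110)*(169 - 18480) - 25802 = (1/168)*(-110)*(-18311) - 25802 = 1007105/84 - 25802 = -1160263/84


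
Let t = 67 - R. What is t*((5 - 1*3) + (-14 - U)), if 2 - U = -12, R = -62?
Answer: -3354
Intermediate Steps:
U = 14 (U = 2 - 1*(-12) = 2 + 12 = 14)
t = 129 (t = 67 - 1*(-62) = 67 + 62 = 129)
t*((5 - 1*3) + (-14 - U)) = 129*((5 - 1*3) + (-14 - 1*14)) = 129*((5 - 3) + (-14 - 14)) = 129*(2 - 28) = 129*(-26) = -3354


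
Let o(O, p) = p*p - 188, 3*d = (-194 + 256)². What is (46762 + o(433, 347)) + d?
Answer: 504793/3 ≈ 1.6826e+5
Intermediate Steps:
d = 3844/3 (d = (-194 + 256)²/3 = (⅓)*62² = (⅓)*3844 = 3844/3 ≈ 1281.3)
o(O, p) = -188 + p² (o(O, p) = p² - 188 = -188 + p²)
(46762 + o(433, 347)) + d = (46762 + (-188 + 347²)) + 3844/3 = (46762 + (-188 + 120409)) + 3844/3 = (46762 + 120221) + 3844/3 = 166983 + 3844/3 = 504793/3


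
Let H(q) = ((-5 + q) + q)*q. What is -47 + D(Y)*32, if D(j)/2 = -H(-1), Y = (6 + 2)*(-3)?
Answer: -495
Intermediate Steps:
H(q) = q*(-5 + 2*q) (H(q) = (-5 + 2*q)*q = q*(-5 + 2*q))
Y = -24 (Y = 8*(-3) = -24)
D(j) = -14 (D(j) = 2*(-(-1)*(-5 + 2*(-1))) = 2*(-(-1)*(-5 - 2)) = 2*(-(-1)*(-7)) = 2*(-1*7) = 2*(-7) = -14)
-47 + D(Y)*32 = -47 - 14*32 = -47 - 448 = -495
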